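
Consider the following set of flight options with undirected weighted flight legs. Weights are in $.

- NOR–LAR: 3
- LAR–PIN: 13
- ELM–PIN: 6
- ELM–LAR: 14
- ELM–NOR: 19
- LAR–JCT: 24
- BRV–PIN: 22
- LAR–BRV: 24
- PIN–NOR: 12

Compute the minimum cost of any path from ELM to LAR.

Running Dijkstra from ELM:
ELM: 0
PIN: 6  (via ELM)
LAR: 14  (via ELM)
Shortest route: ELM–LAR = $14.

$14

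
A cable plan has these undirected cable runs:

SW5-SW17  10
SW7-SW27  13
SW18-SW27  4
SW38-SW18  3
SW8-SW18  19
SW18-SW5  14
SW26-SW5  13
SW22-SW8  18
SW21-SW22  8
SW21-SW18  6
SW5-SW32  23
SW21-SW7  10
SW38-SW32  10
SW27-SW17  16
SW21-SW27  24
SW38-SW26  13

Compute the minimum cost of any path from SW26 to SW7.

Enumerating some paths:
SW26 - SW38 - SW18 - SW21 - SW7: 13+3+6+10 = 32
SW26 - SW38 - SW18 - SW27 - SW7: 13+3+4+13 = 33
SW26 - SW5 - SW18 - SW21 - SW7: 13+14+6+10 = 43
The minimum is 32 via SW26 - SW38 - SW18 - SW21 - SW7.

32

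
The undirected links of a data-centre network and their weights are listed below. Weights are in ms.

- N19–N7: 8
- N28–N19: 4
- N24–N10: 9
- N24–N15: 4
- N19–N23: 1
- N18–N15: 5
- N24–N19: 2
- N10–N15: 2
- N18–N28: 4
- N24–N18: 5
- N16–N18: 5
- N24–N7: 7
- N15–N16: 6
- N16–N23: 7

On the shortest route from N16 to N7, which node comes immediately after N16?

Enumerating some paths:
N16–N18–N24–N7: 5+5+7 = 17
N16–N15–N24–N7: 6+4+7 = 17
N16–N23–N19–N24–N7: 7+1+2+7 = 17
N16–N23–N19–N7: 7+1+8 = 16
Cheapest is N16–N23–N19–N7 at 16 ms.
So from N16 the first move is to N23.

N23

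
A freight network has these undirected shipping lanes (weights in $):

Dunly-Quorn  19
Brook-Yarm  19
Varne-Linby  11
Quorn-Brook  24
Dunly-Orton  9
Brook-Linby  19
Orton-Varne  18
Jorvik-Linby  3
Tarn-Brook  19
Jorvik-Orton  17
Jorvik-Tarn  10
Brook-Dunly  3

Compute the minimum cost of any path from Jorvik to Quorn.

$44

Enumerating some paths:
Jorvik → Orton → Dunly → Quorn: 17+9+19 = 45
Jorvik → Linby → Brook → Dunly → Quorn: 3+19+3+19 = 44
Cheapest is Jorvik → Linby → Brook → Dunly → Quorn at $44.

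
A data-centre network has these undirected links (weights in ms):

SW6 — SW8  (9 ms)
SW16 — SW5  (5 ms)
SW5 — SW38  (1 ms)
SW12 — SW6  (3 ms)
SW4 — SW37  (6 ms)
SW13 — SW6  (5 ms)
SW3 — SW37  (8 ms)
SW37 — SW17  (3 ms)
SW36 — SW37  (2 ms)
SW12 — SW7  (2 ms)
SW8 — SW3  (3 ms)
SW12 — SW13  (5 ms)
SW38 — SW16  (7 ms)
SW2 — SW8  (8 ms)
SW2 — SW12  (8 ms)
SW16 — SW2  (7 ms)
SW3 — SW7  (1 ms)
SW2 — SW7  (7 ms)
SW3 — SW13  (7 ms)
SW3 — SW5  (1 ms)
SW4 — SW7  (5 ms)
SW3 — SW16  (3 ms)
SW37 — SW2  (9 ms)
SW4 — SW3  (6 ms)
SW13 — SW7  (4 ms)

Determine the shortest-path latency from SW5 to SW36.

11 ms

Compare a few routes:
SW5 → SW3 → SW37 → SW36: 1+8+2 = 11
SW5 → SW3 → SW4 → SW37 → SW36: 1+6+6+2 = 15
Cheapest is SW5 → SW3 → SW37 → SW36 at 11 ms.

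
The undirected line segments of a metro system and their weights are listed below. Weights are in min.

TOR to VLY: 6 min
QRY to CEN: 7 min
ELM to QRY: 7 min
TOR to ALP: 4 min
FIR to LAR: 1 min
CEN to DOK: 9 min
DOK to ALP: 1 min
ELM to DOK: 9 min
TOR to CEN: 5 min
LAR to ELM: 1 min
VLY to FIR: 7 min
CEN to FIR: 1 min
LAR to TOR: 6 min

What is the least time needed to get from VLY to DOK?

11 min

Candidate routes:
VLY–TOR–ALP–DOK: 6+4+1 = 11
VLY–FIR–CEN–TOR–ALP–DOK: 7+1+5+4+1 = 18
VLY–FIR–LAR–ELM–DOK: 7+1+1+9 = 18
VLY–FIR–CEN–DOK: 7+1+9 = 17
Cheapest is VLY–TOR–ALP–DOK at 11 min.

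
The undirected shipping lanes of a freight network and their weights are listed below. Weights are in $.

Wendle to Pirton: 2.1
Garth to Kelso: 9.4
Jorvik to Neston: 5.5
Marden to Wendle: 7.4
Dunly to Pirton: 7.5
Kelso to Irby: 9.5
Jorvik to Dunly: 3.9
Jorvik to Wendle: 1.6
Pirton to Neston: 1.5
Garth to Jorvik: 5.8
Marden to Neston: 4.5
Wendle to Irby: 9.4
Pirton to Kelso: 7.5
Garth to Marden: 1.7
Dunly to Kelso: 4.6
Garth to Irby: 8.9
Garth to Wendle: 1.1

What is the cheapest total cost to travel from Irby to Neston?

Shortest distances from Irby:
Irby: 0
Garth: 8.9  (via Irby)
Wendle: 9.4  (via Irby)
Kelso: 9.5  (via Irby)
Marden: 10.6  (via Garth)
Jorvik: 11  (via Wendle)
Pirton: 11.5  (via Wendle)
Neston: 13  (via Pirton)
Shortest route: Irby → Wendle → Pirton → Neston = $13.

$13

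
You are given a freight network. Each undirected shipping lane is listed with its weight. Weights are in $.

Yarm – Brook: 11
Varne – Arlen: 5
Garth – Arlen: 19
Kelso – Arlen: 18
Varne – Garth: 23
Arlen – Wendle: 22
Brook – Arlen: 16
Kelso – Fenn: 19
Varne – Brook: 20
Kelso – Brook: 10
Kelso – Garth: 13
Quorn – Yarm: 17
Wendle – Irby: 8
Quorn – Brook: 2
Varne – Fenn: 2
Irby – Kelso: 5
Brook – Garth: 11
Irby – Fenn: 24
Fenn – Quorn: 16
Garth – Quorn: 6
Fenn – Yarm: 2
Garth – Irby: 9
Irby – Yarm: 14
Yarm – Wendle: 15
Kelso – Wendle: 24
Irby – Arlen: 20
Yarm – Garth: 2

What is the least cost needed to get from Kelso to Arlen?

Settle nodes by increasing distance from Kelso:
Kelso: 0
Irby: 5  (via Kelso)
Brook: 10  (via Kelso)
Quorn: 12  (via Brook)
Wendle: 13  (via Irby)
Garth: 13  (via Kelso)
Yarm: 15  (via Garth)
Fenn: 17  (via Yarm)
Arlen: 18  (via Kelso)
Shortest route: Kelso–Arlen = $18.

$18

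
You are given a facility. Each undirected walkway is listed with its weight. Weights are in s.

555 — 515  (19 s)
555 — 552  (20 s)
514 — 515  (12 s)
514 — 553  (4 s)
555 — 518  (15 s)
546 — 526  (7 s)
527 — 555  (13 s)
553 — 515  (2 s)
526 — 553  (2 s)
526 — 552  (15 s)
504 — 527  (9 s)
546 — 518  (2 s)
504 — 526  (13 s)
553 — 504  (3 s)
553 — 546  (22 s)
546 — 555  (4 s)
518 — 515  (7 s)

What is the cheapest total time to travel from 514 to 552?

Enumerating some paths:
514 - 515 - 553 - 526 - 552: 12+2+2+15 = 31
514 - 553 - 526 - 552: 4+2+15 = 21
Cheapest is 514 - 553 - 526 - 552 at 21 s.

21 s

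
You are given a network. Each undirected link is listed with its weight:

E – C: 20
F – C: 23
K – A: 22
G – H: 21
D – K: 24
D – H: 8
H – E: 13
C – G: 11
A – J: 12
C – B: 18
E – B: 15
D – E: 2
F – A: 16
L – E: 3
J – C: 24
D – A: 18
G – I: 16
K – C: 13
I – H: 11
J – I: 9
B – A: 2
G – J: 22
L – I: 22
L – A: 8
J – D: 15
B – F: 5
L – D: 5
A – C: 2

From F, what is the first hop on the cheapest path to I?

B

Candidate routes:
F–A–J–I: 16+12+9 = 37
F–B–A–L–I: 5+2+8+22 = 37
F–B–A–C–G–I: 5+2+2+11+16 = 36
F–B–A–J–I: 5+2+12+9 = 28
Cheapest is F–B–A–J–I at 28.
So from F the first move is to B.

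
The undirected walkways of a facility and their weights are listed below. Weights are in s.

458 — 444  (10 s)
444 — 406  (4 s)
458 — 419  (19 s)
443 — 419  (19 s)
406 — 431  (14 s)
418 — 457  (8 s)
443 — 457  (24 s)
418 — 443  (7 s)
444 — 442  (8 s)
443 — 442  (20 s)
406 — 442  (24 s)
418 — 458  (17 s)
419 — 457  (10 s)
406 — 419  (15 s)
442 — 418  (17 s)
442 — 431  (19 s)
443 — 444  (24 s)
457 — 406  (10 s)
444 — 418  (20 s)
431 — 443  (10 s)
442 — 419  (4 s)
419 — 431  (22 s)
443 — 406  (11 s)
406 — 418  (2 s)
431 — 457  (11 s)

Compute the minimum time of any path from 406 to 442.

Running Dijkstra from 406:
406: 0
418: 2  (via 406)
444: 4  (via 406)
443: 9  (via 418)
457: 10  (via 406)
442: 12  (via 444)
Shortest route: 406 → 444 → 442 = 12 s.

12 s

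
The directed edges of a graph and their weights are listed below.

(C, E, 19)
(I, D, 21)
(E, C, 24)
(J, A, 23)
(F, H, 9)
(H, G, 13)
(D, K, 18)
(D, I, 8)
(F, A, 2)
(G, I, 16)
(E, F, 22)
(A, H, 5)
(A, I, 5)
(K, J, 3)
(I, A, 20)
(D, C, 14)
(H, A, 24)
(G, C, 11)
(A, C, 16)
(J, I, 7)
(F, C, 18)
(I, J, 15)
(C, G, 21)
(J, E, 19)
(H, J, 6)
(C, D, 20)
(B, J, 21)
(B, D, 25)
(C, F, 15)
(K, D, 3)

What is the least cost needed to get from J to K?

46

Enumerating some paths:
J - A - I - D - K: 23+5+21+18 = 67
J - I - D - K: 7+21+18 = 46
Cheapest is J - I - D - K at 46.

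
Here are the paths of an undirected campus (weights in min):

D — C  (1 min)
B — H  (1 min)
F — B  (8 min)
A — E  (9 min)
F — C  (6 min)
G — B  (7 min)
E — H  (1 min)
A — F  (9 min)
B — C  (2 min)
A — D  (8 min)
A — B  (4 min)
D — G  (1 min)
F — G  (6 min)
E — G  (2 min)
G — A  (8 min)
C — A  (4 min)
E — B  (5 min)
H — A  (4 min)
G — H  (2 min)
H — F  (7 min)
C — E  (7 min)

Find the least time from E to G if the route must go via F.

14 min

Shortest E→F: E → H → F = 8
Best F to G: F → G costing 6
Total via F: 8 + 6 = 14 min.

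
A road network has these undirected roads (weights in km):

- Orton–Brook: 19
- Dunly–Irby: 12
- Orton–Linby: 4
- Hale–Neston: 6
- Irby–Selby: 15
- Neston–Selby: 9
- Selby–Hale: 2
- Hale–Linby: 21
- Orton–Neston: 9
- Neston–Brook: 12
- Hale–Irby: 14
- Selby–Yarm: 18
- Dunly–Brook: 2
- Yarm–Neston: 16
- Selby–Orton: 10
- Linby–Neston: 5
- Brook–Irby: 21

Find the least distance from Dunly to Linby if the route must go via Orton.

Shortest Dunly→Orton: Dunly → Brook → Orton = 21
Best Orton to Linby: Orton → Linby costing 4
Total via Orton: 21 + 4 = 25 km.

25 km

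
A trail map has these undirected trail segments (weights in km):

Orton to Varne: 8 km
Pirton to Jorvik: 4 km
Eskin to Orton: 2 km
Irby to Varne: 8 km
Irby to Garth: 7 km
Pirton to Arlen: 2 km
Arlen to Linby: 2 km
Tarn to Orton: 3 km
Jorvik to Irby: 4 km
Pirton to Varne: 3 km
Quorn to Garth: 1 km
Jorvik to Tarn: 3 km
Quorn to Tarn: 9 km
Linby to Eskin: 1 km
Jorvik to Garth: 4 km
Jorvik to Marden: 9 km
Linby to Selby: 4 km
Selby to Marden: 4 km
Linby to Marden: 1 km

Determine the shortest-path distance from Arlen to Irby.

Compare a few routes:
Arlen - Linby - Marden - Jorvik - Irby: 2+1+9+4 = 16
Arlen - Pirton - Varne - Irby: 2+3+8 = 13
Arlen - Pirton - Jorvik - Irby: 2+4+4 = 10
Arlen - Linby - Eskin - Orton - Tarn - Jorvik - Irby: 2+1+2+3+3+4 = 15
The minimum is 10 km via Arlen - Pirton - Jorvik - Irby.

10 km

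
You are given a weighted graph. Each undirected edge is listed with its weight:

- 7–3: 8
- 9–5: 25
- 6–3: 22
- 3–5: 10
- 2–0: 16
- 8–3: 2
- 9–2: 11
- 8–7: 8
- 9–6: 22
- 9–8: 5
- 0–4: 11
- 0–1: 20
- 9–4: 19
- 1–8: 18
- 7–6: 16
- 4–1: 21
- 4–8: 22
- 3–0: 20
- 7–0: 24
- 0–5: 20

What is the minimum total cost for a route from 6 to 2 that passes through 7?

Shortest 6→7: 6–7 = 16
Best 7 to 2: 7–8–9–2 costing 24
Total via 7: 16 + 24 = 40.

40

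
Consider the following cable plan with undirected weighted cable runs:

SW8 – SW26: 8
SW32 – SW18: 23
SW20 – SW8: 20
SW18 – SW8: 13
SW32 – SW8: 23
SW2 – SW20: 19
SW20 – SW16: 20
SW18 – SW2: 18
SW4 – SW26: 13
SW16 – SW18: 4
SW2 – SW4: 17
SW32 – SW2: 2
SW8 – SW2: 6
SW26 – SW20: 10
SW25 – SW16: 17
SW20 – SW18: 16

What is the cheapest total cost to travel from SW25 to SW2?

Compare a few routes:
SW25 - SW16 - SW18 - SW2: 17+4+18 = 39
SW25 - SW16 - SW18 - SW32 - SW2: 17+4+23+2 = 46
SW25 - SW16 - SW18 - SW8 - SW2: 17+4+13+6 = 40
The minimum is 39 via SW25 - SW16 - SW18 - SW2.

39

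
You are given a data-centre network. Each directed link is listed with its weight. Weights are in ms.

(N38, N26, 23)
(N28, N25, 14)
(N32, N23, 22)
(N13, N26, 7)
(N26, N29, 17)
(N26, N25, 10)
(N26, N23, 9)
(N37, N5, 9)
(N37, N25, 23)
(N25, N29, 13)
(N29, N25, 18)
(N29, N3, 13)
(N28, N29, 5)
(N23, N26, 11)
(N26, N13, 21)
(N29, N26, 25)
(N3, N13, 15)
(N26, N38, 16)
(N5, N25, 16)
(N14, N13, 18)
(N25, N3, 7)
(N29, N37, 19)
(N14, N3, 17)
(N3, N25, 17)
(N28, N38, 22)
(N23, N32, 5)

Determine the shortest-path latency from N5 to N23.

54 ms

Running Dijkstra from N5:
N5: 0
N25: 16  (via N5)
N3: 23  (via N25)
N29: 29  (via N25)
N13: 38  (via N3)
N26: 45  (via N13)
N37: 48  (via N29)
N23: 54  (via N26)
Shortest route: N5–N25–N3–N13–N26–N23 = 54 ms.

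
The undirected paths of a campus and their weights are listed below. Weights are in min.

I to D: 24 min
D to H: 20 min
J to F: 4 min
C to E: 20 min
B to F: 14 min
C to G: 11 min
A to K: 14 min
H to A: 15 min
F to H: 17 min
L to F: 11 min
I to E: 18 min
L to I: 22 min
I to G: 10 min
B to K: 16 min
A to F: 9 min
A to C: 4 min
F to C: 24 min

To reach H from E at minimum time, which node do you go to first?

Enumerating some paths:
E–C–A–H: 20+4+15 = 39
E–C–A–F–H: 20+4+9+17 = 50
E–I–G–C–A–H: 18+10+11+4+15 = 58
Cheapest is E–C–A–H at 39 min.
So from E the first move is to C.

C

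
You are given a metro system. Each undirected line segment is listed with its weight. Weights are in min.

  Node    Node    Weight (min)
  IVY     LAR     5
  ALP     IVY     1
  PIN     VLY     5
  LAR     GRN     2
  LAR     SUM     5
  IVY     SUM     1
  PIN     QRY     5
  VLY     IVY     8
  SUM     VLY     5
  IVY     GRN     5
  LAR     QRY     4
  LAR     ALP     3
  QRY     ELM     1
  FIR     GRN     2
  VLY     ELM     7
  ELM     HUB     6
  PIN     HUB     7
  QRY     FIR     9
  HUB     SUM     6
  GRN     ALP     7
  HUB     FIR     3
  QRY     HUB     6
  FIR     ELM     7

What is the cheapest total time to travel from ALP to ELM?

8 min

Running Dijkstra from ALP:
ALP: 0
IVY: 1  (via ALP)
SUM: 2  (via IVY)
LAR: 3  (via ALP)
GRN: 5  (via LAR)
FIR: 7  (via GRN)
VLY: 7  (via SUM)
QRY: 7  (via LAR)
HUB: 8  (via SUM)
ELM: 8  (via QRY)
Shortest route: ALP → LAR → QRY → ELM = 8 min.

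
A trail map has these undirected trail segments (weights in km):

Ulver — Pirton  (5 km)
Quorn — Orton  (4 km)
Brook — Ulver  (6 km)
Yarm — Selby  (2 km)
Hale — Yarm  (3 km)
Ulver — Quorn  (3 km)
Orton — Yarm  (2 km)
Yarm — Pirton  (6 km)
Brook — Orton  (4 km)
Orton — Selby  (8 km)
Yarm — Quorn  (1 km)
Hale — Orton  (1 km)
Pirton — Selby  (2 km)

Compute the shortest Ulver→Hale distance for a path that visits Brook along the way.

Shortest Ulver→Brook: Ulver–Brook = 6
Best Brook to Hale: Brook–Orton–Hale costing 5
Total via Brook: 6 + 5 = 11 km.

11 km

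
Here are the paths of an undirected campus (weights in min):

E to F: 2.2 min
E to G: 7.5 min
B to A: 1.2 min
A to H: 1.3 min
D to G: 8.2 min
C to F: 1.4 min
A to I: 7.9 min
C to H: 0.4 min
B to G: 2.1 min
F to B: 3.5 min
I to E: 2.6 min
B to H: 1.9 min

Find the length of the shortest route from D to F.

13.8 min

Settle nodes by increasing distance from D:
D: 0
G: 8.2  (via D)
B: 10.3  (via G)
A: 11.5  (via B)
H: 12.2  (via B)
C: 12.6  (via H)
F: 13.8  (via B)
Shortest route: D–G–B–F = 13.8 min.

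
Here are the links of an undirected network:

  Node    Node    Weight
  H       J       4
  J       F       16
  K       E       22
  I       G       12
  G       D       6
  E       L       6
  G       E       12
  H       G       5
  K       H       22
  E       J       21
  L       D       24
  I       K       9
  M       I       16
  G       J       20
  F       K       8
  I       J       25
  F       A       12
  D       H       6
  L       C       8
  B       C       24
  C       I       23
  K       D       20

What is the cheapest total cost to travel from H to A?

Compare a few routes:
H → K → F → A: 22+8+12 = 42
H → G → I → K → F → A: 5+12+9+8+12 = 46
H → J → F → A: 4+16+12 = 32
The minimum is 32 via H → J → F → A.

32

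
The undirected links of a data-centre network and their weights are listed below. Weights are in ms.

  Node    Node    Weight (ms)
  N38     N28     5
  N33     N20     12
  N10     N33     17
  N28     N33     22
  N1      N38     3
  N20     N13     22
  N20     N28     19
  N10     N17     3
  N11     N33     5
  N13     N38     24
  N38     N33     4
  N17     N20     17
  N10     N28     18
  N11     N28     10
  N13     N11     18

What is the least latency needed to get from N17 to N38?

24 ms

Compare a few routes:
N17–N10–N28–N38: 3+18+5 = 26
N17–N10–N28–N11–N33–N38: 3+18+10+5+4 = 40
N17–N10–N33–N38: 3+17+4 = 24
N17–N20–N33–N38: 17+12+4 = 33
Cheapest is N17–N10–N33–N38 at 24 ms.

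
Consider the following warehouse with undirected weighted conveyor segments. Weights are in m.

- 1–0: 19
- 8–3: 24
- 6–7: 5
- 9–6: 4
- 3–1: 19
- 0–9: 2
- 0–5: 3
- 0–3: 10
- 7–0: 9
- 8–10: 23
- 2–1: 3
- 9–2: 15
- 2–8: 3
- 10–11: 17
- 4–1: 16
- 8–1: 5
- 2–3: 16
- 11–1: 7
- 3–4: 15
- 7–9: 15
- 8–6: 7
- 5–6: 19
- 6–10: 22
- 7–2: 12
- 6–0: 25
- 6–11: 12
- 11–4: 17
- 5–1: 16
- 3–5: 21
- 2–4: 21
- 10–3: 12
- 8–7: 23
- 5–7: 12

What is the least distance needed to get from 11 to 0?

18 m

Candidate routes:
11 - 1 - 8 - 6 - 9 - 0: 7+5+7+4+2 = 25
11 - 6 - 9 - 0: 12+4+2 = 18
The minimum is 18 m via 11 - 6 - 9 - 0.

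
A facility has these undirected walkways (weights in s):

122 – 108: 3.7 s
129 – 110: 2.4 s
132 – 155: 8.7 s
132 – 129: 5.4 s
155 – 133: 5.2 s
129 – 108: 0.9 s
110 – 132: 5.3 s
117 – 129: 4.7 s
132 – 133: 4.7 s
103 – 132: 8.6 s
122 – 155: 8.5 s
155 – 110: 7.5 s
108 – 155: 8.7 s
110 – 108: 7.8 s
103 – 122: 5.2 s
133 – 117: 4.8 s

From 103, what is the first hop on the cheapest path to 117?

Candidate routes:
103 - 132 - 129 - 117: 8.6+5.4+4.7 = 18.7
103 - 132 - 133 - 117: 8.6+4.7+4.8 = 18.1
103 - 122 - 108 - 129 - 117: 5.2+3.7+0.9+4.7 = 14.5
Cheapest is 103 - 122 - 108 - 129 - 117 at 14.5 s.
So from 103 the first move is to 122.

122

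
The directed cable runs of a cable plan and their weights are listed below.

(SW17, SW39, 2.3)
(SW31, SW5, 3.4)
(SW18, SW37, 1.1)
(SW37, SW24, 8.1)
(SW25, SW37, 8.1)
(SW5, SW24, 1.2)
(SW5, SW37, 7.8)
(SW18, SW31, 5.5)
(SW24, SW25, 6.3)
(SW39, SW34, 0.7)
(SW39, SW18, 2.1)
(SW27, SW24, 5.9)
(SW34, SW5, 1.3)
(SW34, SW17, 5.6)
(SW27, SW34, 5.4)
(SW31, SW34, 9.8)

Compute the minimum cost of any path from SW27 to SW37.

Enumerating some paths:
SW27 - SW34 - SW17 - SW39 - SW18 - SW37: 5.4+5.6+2.3+2.1+1.1 = 16.5
SW27 - SW34 - SW5 - SW37: 5.4+1.3+7.8 = 14.5
Cheapest is SW27 - SW34 - SW5 - SW37 at 14.5.

14.5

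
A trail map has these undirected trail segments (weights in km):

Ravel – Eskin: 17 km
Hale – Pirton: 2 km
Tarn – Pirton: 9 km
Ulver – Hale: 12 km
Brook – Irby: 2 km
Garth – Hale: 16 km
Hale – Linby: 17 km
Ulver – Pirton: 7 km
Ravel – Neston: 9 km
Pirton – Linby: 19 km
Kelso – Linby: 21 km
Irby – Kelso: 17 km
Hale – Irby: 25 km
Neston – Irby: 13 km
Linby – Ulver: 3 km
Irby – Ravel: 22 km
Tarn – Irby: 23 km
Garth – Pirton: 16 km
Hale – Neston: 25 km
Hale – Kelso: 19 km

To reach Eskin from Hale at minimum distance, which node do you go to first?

Candidate routes:
Hale - Irby - Ravel - Eskin: 25+22+17 = 64
Hale - Neston - Ravel - Eskin: 25+9+17 = 51
Hale - Pirton - Tarn - Irby - Neston - Ravel - Eskin: 2+9+23+13+9+17 = 73
Hale - Irby - Neston - Ravel - Eskin: 25+13+9+17 = 64
Cheapest is Hale - Neston - Ravel - Eskin at 51 km.
So from Hale the first move is to Neston.

Neston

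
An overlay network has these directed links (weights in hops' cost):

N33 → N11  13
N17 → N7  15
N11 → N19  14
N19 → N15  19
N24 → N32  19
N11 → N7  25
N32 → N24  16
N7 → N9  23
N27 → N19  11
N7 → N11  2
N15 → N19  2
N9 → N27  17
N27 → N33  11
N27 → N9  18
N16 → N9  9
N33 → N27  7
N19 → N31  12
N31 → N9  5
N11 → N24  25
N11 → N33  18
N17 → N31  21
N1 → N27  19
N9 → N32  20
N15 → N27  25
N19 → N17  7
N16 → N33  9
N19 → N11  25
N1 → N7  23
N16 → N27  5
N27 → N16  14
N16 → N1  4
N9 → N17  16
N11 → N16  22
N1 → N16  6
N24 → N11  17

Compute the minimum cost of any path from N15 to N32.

Compare a few routes:
N15–N19–N17–N7–N9–N32: 2+7+15+23+20 = 67
N15–N19–N17–N31–N9–N32: 2+7+21+5+20 = 55
N15–N27–N9–N32: 25+18+20 = 63
N15–N19–N31–N9–N32: 2+12+5+20 = 39
Cheapest is N15–N19–N31–N9–N32 at 39 hops' cost.

39 hops' cost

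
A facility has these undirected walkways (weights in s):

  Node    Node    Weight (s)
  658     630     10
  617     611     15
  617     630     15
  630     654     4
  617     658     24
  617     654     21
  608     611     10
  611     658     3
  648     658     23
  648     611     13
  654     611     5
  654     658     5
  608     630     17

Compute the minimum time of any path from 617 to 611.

Settle nodes by increasing distance from 617:
617: 0
630: 15  (via 617)
611: 15  (via 617)
Shortest route: 617–611 = 15 s.

15 s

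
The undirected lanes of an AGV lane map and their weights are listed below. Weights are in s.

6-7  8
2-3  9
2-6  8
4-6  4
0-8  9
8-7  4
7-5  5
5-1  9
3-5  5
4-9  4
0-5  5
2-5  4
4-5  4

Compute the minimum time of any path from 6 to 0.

13 s

Shortest distances from 6:
6: 0
4: 4  (via 6)
2: 8  (via 6)
5: 8  (via 4)
7: 8  (via 6)
9: 8  (via 4)
8: 12  (via 7)
0: 13  (via 5)
Shortest route: 6–4–5–0 = 13 s.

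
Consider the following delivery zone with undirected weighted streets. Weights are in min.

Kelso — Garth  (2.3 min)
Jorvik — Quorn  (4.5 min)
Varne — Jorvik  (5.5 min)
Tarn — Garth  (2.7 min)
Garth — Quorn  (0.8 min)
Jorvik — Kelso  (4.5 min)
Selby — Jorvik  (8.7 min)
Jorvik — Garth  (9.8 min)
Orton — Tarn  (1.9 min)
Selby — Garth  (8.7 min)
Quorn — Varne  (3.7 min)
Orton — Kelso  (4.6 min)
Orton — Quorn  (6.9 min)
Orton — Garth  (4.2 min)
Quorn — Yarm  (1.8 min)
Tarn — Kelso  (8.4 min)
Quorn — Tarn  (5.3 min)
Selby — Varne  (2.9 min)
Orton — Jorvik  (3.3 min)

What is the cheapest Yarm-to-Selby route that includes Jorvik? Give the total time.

Best Yarm to Jorvik: Yarm → Quorn → Jorvik costing 6.3
Best Jorvik to Selby: Jorvik → Varne → Selby costing 8.4
Total via Jorvik: 6.3 + 8.4 = 14.7 min.

14.7 min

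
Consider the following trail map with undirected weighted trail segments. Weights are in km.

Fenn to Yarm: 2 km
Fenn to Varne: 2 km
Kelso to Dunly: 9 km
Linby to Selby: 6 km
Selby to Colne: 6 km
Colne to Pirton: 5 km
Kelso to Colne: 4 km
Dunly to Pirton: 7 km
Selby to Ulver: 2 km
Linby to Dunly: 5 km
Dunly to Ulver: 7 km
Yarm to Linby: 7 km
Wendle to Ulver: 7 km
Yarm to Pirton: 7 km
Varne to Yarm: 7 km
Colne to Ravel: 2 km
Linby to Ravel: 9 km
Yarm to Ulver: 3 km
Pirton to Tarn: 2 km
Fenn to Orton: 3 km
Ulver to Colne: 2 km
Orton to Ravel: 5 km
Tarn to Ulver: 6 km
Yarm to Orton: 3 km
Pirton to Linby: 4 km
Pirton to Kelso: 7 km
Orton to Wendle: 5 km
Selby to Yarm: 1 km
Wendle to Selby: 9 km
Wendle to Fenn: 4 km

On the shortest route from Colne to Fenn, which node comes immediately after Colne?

Ulver

Compare a few routes:
Colne–Ulver–Yarm–Fenn: 2+3+2 = 7
Colne–Selby–Yarm–Fenn: 6+1+2 = 9
Cheapest is Colne–Ulver–Yarm–Fenn at 7 km.
So from Colne the first move is to Ulver.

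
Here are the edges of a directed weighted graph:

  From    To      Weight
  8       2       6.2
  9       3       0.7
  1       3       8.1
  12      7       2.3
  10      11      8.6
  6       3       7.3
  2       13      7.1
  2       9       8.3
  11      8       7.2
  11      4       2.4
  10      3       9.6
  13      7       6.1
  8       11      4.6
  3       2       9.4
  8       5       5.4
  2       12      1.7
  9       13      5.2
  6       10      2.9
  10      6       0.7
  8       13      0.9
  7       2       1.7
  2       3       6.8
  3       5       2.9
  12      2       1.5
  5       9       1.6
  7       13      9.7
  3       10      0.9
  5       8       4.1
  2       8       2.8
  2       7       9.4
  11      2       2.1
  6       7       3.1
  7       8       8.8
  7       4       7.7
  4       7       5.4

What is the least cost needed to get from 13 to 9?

16.1

Compare a few routes:
13–7–2–8–5–9: 6.1+1.7+2.8+5.4+1.6 = 17.6
13–7–2–9: 6.1+1.7+8.3 = 16.1
Cheapest is 13–7–2–9 at 16.1.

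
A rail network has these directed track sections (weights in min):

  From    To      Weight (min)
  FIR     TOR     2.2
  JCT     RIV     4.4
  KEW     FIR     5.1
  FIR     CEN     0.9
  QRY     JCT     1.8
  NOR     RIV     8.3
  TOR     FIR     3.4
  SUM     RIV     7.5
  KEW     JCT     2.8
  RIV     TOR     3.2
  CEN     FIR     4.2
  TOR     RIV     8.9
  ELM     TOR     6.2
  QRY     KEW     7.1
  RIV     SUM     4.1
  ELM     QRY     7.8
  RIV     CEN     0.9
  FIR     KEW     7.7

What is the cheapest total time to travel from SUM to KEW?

20.3 min

Compare a few routes:
SUM - RIV - TOR - FIR - KEW: 7.5+3.2+3.4+7.7 = 21.8
SUM - RIV - CEN - FIR - KEW: 7.5+0.9+4.2+7.7 = 20.3
Cheapest is SUM - RIV - CEN - FIR - KEW at 20.3 min.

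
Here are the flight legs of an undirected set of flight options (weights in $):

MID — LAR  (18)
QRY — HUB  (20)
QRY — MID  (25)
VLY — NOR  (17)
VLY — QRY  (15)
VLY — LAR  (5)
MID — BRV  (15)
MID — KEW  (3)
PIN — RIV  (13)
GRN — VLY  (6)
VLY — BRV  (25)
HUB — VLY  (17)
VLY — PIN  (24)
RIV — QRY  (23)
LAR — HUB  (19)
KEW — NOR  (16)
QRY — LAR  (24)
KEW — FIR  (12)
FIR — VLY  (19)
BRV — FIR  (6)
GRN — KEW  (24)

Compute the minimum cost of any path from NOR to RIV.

$54

Settle nodes by increasing distance from NOR:
NOR: 0
KEW: 16  (via NOR)
VLY: 17  (via NOR)
MID: 19  (via KEW)
LAR: 22  (via VLY)
GRN: 23  (via VLY)
FIR: 28  (via KEW)
QRY: 32  (via VLY)
HUB: 34  (via VLY)
BRV: 34  (via MID)
PIN: 41  (via VLY)
RIV: 54  (via PIN)
Shortest route: NOR–VLY–PIN–RIV = $54.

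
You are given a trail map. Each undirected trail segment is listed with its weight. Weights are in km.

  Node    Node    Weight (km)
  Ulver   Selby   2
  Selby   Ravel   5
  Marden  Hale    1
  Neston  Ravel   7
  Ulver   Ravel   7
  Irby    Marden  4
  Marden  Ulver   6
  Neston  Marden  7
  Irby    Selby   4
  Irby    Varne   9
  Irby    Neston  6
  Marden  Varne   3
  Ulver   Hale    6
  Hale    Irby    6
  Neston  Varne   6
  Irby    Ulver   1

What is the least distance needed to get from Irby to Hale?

5 km

Compare a few routes:
Irby - Hale: 6 = 6
Irby - Marden - Hale: 4+1 = 5
The minimum is 5 km via Irby - Marden - Hale.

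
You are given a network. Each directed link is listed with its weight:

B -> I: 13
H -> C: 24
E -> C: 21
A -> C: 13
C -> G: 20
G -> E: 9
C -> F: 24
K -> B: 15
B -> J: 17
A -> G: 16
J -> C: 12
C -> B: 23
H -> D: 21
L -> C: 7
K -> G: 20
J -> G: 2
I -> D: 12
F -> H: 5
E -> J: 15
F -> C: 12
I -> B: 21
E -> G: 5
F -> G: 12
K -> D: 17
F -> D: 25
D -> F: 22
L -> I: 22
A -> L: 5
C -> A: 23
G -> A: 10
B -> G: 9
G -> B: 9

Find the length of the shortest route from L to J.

47

Candidate routes:
L → C → B → J: 7+23+17 = 47
L → C → G → E → J: 7+20+9+15 = 51
L → C → G → B → J: 7+20+9+17 = 53
Cheapest is L → C → B → J at 47.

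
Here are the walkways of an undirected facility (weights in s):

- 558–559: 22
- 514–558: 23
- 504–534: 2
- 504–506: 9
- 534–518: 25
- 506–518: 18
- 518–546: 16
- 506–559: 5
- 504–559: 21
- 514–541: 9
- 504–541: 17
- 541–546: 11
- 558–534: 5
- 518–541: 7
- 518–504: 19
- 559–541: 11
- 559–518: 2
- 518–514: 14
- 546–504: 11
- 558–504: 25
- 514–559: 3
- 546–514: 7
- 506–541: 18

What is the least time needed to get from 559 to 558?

21 s

Enumerating some paths:
559–506–504–534–558: 5+9+2+5 = 21
559–558: 22 = 22
Cheapest is 559–506–504–534–558 at 21 s.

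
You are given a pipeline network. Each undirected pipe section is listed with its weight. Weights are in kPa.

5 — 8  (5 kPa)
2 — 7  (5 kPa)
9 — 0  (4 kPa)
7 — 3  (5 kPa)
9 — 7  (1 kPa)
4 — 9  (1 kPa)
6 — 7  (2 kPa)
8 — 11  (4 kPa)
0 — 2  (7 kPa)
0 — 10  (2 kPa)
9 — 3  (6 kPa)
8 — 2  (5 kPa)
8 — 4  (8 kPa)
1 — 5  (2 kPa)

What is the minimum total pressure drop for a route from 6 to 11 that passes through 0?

Shortest 6→0: 6–7–9–0 = 7
Shortest 0→11: 0–2–8–11 = 16
Total via 0: 7 + 16 = 23 kPa.

23 kPa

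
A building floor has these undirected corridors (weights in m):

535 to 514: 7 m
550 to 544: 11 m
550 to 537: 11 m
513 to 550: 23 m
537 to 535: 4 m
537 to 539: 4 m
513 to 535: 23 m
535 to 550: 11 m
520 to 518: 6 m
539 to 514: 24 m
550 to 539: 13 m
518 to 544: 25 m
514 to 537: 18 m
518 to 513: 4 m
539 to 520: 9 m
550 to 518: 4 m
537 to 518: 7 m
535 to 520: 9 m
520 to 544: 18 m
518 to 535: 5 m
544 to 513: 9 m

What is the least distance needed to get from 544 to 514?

Compare a few routes:
544 → 550 → 518 → 535 → 514: 11+4+5+7 = 27
544 → 513 → 518 → 537 → 535 → 514: 9+4+7+4+7 = 31
544 → 550 → 535 → 514: 11+11+7 = 29
544 → 513 → 518 → 535 → 514: 9+4+5+7 = 25
The minimum is 25 m via 544 → 513 → 518 → 535 → 514.

25 m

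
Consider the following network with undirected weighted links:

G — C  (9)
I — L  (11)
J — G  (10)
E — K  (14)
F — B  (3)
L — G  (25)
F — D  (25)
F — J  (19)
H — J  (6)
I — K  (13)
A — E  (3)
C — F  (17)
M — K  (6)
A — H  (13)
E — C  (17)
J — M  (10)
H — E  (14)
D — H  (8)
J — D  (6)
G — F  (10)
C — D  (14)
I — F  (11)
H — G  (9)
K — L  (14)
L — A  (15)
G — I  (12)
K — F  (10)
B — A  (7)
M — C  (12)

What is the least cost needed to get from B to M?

19

Enumerating some paths:
B → F → J → M: 3+19+10 = 32
B → F → K → M: 3+10+6 = 19
B → A → E → K → M: 7+3+14+6 = 30
B → F → C → M: 3+17+12 = 32
The minimum is 19 via B → F → K → M.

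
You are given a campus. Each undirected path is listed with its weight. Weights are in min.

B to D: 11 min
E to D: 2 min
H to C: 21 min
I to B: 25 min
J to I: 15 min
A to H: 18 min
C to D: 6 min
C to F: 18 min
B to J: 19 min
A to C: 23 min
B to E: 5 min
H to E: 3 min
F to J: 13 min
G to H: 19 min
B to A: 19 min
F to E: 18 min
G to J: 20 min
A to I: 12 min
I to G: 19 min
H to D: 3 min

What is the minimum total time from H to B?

8 min

Compare a few routes:
H - D - E - B: 3+2+5 = 10
H - D - B: 3+11 = 14
H - E - B: 3+5 = 8
The minimum is 8 min via H - E - B.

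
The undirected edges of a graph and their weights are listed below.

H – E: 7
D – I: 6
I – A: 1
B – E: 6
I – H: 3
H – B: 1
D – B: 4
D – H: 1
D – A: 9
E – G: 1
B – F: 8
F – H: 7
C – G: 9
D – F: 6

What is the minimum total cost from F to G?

15

Candidate routes:
F–D–B–E–G: 6+4+6+1 = 17
F–H–E–G: 7+7+1 = 15
The minimum is 15 via F–H–E–G.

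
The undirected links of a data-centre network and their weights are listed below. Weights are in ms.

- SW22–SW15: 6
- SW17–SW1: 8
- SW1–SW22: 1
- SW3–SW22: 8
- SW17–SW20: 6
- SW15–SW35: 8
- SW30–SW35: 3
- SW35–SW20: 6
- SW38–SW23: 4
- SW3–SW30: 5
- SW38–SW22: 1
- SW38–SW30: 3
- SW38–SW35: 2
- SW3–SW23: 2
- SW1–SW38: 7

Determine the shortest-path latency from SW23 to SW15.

Shortest distances from SW23:
SW23: 0
SW3: 2  (via SW23)
SW38: 4  (via SW23)
SW22: 5  (via SW38)
SW1: 6  (via SW22)
SW35: 6  (via SW38)
SW30: 7  (via SW3)
SW15: 11  (via SW22)
Shortest route: SW23 → SW38 → SW22 → SW15 = 11 ms.

11 ms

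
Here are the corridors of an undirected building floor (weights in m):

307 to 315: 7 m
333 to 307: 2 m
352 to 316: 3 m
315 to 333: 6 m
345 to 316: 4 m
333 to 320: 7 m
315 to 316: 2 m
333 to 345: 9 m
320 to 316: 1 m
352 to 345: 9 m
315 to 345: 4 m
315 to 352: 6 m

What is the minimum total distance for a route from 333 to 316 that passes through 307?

11 m

Shortest 333→307: 333–307 = 2
Best 307 to 316: 307–315–316 costing 9
Total via 307: 2 + 9 = 11 m.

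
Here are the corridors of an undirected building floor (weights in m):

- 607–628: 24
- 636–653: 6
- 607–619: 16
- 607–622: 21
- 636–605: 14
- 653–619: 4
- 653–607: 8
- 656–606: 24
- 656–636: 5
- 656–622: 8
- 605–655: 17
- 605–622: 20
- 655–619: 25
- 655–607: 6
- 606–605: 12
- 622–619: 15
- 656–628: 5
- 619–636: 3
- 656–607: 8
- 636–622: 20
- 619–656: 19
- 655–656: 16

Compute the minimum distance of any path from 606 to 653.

Candidate routes:
606 → 656 → 636 → 653: 24+5+6 = 35
606 → 605 → 636 → 653: 12+14+6 = 32
606 → 605 → 636 → 619 → 653: 12+14+3+4 = 33
The minimum is 32 m via 606 → 605 → 636 → 653.

32 m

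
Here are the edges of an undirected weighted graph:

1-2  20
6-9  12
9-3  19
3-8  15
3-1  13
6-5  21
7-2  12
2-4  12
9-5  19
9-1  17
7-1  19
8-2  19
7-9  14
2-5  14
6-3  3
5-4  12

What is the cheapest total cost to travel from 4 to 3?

36

Candidate routes:
4–5–6–3: 12+21+3 = 36
4–5–9–6–3: 12+19+12+3 = 46
4–2–8–3: 12+19+15 = 46
4–2–1–3: 12+20+13 = 45
Cheapest is 4–5–6–3 at 36.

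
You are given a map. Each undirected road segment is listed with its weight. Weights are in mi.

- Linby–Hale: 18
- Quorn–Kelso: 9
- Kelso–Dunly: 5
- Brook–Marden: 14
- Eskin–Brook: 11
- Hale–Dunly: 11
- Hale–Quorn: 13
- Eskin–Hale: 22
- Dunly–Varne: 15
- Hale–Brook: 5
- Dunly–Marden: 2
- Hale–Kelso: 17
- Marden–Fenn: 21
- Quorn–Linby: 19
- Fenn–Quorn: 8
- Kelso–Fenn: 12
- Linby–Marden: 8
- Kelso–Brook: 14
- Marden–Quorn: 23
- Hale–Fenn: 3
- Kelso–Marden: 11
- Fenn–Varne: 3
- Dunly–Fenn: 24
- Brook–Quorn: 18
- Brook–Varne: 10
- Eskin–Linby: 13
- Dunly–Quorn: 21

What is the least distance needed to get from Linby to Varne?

24 mi

Settle nodes by increasing distance from Linby:
Linby: 0
Marden: 8  (via Linby)
Dunly: 10  (via Marden)
Eskin: 13  (via Linby)
Kelso: 15  (via Dunly)
Hale: 18  (via Linby)
Quorn: 19  (via Linby)
Fenn: 21  (via Hale)
Brook: 22  (via Marden)
Varne: 24  (via Fenn)
Shortest route: Linby → Hale → Fenn → Varne = 24 mi.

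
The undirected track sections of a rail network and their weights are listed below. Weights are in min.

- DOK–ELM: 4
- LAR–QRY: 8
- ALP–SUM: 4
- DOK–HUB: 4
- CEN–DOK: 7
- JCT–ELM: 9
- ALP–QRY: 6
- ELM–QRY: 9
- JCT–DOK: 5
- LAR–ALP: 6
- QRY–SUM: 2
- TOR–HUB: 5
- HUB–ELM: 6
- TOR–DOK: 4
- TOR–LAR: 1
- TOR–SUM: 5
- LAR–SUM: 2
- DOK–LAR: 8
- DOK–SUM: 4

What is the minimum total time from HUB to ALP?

Enumerating some paths:
HUB - DOK - TOR - LAR - ALP: 4+4+1+6 = 15
HUB - TOR - LAR - ALP: 5+1+6 = 12
HUB - TOR - SUM - ALP: 5+5+4 = 14
HUB - DOK - TOR - LAR - SUM - ALP: 4+4+1+2+4 = 15
The minimum is 12 min via HUB - TOR - LAR - ALP.

12 min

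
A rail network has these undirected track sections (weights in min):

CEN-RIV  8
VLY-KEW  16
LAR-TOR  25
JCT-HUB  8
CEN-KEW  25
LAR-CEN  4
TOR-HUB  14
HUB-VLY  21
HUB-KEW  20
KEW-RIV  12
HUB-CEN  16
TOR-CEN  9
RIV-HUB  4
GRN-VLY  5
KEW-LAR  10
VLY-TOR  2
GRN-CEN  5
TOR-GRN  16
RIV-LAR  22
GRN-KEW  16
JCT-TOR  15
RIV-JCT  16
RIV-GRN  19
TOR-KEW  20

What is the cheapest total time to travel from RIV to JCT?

12 min

Shortest distances from RIV:
RIV: 0
HUB: 4  (via RIV)
CEN: 8  (via RIV)
JCT: 12  (via HUB)
Shortest route: RIV → HUB → JCT = 12 min.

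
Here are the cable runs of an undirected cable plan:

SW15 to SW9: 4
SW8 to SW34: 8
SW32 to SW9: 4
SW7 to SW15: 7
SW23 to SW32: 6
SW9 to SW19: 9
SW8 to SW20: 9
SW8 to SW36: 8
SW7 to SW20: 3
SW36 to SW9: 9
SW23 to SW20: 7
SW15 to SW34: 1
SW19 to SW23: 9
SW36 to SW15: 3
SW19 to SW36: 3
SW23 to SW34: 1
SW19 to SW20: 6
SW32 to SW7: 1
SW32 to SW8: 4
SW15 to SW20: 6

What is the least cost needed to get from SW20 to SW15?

Running Dijkstra from SW20:
SW20: 0
SW7: 3  (via SW20)
SW32: 4  (via SW7)
SW19: 6  (via SW20)
SW15: 6  (via SW20)
Shortest route: SW20 → SW15 = 6.

6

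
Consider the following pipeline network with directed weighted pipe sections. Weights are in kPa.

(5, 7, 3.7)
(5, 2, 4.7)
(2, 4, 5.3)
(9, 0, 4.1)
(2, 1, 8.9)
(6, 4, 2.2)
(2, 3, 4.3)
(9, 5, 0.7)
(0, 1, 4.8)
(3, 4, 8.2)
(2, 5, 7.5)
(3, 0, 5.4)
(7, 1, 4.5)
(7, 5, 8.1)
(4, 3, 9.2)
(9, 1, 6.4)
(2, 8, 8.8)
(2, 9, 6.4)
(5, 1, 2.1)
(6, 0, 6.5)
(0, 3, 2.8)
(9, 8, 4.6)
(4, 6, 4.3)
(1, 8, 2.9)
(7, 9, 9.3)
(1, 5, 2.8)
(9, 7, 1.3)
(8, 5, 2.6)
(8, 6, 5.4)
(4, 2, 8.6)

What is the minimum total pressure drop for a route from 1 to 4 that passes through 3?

20 kPa

Best 1 to 3: 1–5–2–3 costing 11.8
Shortest 3→4: 3–4 = 8.2
Total via 3: 11.8 + 8.2 = 20 kPa.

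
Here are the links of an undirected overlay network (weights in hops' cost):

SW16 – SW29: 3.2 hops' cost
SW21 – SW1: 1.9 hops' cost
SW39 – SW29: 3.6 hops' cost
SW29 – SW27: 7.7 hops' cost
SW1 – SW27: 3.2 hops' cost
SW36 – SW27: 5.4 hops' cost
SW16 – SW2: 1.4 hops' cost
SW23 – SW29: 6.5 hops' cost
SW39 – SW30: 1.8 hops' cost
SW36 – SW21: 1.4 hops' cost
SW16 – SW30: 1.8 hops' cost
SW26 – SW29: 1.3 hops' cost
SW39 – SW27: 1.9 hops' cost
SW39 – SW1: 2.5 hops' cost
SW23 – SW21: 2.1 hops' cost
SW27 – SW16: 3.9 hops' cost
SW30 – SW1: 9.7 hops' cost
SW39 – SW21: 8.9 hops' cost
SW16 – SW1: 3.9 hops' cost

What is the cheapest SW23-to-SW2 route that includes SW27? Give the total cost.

Best SW23 to SW27: SW23 → SW21 → SW1 → SW27 costing 7.2
Best SW27 to SW2: SW27 → SW16 → SW2 costing 5.3
Total via SW27: 7.2 + 5.3 = 12.5 hops' cost.

12.5 hops' cost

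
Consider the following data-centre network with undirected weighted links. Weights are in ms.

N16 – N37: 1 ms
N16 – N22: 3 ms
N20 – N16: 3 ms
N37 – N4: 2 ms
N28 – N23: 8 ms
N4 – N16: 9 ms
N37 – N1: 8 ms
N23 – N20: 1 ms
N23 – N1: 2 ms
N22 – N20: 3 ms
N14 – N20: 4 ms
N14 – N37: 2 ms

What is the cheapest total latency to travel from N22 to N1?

Settle nodes by increasing distance from N22:
N22: 0
N20: 3  (via N22)
N16: 3  (via N22)
N37: 4  (via N16)
N23: 4  (via N20)
N4: 6  (via N37)
N14: 6  (via N37)
N1: 6  (via N23)
Shortest route: N22–N20–N23–N1 = 6 ms.

6 ms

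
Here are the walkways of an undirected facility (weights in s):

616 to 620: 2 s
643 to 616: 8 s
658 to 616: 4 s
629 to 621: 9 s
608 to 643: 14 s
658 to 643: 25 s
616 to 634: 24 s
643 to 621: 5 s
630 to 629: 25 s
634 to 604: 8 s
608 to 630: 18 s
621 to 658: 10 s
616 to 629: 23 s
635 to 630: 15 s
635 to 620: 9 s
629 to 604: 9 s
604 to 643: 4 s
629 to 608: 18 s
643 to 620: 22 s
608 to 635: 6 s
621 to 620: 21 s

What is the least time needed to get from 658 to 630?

Settle nodes by increasing distance from 658:
658: 0
616: 4  (via 658)
620: 6  (via 616)
621: 10  (via 658)
643: 12  (via 616)
635: 15  (via 620)
604: 16  (via 643)
629: 19  (via 621)
608: 21  (via 635)
634: 24  (via 604)
630: 30  (via 635)
Shortest route: 658–616–620–635–630 = 30 s.

30 s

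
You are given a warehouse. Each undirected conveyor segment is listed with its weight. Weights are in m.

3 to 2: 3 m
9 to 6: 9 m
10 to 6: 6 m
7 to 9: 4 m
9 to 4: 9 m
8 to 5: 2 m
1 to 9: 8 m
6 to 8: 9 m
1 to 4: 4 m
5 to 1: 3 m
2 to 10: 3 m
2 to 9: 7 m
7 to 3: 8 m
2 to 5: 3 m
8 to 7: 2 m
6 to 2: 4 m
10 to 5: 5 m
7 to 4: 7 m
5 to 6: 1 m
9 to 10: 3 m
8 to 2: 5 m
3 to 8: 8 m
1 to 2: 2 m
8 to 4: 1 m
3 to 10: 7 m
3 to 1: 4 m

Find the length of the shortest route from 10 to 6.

Enumerating some paths:
10–6: 6 = 6
10–2–6: 3+4 = 7
Cheapest is 10–6 at 6 m.

6 m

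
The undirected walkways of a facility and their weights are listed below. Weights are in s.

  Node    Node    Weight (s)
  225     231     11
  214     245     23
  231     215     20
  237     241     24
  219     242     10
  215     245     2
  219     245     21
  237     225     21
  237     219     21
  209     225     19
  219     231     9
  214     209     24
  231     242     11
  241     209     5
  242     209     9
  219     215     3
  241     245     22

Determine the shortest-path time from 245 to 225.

25 s

Settle nodes by increasing distance from 245:
245: 0
215: 2  (via 245)
219: 5  (via 215)
231: 14  (via 219)
242: 15  (via 219)
241: 22  (via 245)
214: 23  (via 245)
209: 24  (via 242)
225: 25  (via 231)
Shortest route: 245 → 215 → 219 → 231 → 225 = 25 s.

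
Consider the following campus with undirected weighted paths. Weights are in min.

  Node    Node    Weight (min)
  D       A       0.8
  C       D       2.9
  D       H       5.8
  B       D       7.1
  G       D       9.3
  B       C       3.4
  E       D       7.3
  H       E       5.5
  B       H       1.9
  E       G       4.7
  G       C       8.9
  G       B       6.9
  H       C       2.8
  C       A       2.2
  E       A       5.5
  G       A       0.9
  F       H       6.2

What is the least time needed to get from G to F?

Shortest distances from G:
G: 0
A: 0.9  (via G)
D: 1.7  (via A)
C: 3.1  (via A)
E: 4.7  (via G)
H: 5.9  (via C)
B: 6.5  (via C)
F: 12.1  (via H)
Shortest route: G → A → C → H → F = 12.1 min.

12.1 min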